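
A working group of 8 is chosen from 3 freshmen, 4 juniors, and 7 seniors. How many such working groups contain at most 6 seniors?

Split by how many seniors are chosen (0 through 6).
Sum: C(7,0)·C(7,8) + C(7,1)·C(7,7) + C(7,2)·C(7,6) + C(7,3)·C(7,5) + C(7,4)·C(7,4) + C(7,5)·C(7,3) + C(7,6)·C(7,2) = 0 + 7 + 147 + 735 + 1225 + 735 + 147 = 2996.

2996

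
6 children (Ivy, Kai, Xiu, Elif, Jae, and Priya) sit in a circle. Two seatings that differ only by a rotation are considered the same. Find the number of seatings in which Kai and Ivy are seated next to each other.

Treat {Kai, Ivy} as one unit (2 internal orders) and seat the resulting 5 units around the table: (4)! circular arrangements.
So 2 × (4)! = 2 × 24 = 48.

48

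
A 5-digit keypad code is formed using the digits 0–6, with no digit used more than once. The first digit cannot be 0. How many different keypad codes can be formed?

The first digit has 7−1 = 6 choices (anything except 0).
The remaining 4 digits are filled from the other 6 symbols without repetition: 6 × 5 × 4 × 3 = 360.
Total: 6 × 360 = 2160.

2160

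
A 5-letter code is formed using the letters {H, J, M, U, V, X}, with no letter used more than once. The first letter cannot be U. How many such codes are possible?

The first letter has 6−1 = 5 choices (anything except U).
The remaining 4 letters are filled from the other 5 symbols without repetition: 5 × 4 × 3 × 2 = 120.
Total: 5 × 120 = 600.

600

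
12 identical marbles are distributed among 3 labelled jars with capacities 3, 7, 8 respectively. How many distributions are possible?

22

Without the upper bounds there are C(14,2) = 91 ways to split 12 among 3 jars.
Subtract solutions that violate a single cap (substitute x_i' = x_i − (cap_i+1)): x_1 ≥ 4 gives C(10,2) = 45; x_2 ≥ 8 gives C(6,2) = 15; x_3 ≥ 9 gives C(5,2) = 10. Together 70.
Add back pairs where two caps are both exceeded: 1 + 0 + 0 = 1.
By inclusion–exclusion the count is 91 − 70 + 1 = 22.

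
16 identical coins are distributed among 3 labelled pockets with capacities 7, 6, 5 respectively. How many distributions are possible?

By stars and bars, unrestricted non-negative solutions to x_1+…+x_3 = 16 number C(16+2,2) = 153.
Subtract solutions that violate a single cap (substitute x_i' = x_i − (cap_i+1)): x_1 ≥ 8 gives C(10,2) = 45; x_2 ≥ 7 gives C(11,2) = 55; x_3 ≥ 6 gives C(12,2) = 66. Together 166.
Add back pairs where two caps are both exceeded: 3 + 6 + 10 = 19.
By inclusion–exclusion the count is 153 − 166 + 19 = 6.

6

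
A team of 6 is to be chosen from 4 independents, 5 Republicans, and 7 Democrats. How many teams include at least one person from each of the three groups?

6545

With no constraint there are C(16,6) = 8008 possible selections.
Subtract selections that omit an entire group: no independents → C(12,6) = 924; no Republicans → C(11,6) = 462; no Democrats → C(9,6) = 84.
Add back selections omitting two groups (i.e. drawn from a single group): C(4,6) + C(5,6) + C(7,6) = 7.
By inclusion–exclusion: 8008 − 1470 + 7 = 6545.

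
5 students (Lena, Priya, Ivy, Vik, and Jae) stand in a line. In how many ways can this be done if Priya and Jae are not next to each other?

There are 5! = 120 arrangements in all. If Priya and Jae are adjacent, merging them into one block gives 2·(4)! = 48 arrangements.
So 120 − 48 = 72 arrangements keep them apart.

72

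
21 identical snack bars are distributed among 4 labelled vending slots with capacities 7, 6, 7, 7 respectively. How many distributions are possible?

84

By stars and bars, unrestricted non-negative solutions to x_1+…+x_4 = 21 number C(21+3,3) = 2024.
Subtract solutions that violate a single cap (substitute x_i' = x_i − (cap_i+1)): x_1 ≥ 8 gives C(16,3) = 560; x_2 ≥ 7 gives C(17,3) = 680; x_3 ≥ 8 gives C(16,3) = 560; x_4 ≥ 8 gives C(16,3) = 560. Together 2360.
Add back pairs where two caps are both exceeded: 84 + 56 + 56 + 84 + 84 + 56 = 420.
By inclusion–exclusion the count is 2024 − 2360 + 420 = 84.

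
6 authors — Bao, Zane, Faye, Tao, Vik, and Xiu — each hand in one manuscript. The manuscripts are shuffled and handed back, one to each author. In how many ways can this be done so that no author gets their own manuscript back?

265

Count assignments avoiding every fixed point. For any j of the 6 authors fixed to their own manuscript, the other 6−j can be arranged in (6−j)! ways.
By inclusion–exclusion this is Σ_{j=0}^{6} (−1)^j C(6,j)·(6−j)!.
Computing: 720 − 720 + 360 − 120 + 30 − 6 + 1 = 265.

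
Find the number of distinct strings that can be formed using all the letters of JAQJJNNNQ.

5040

Letter multiplicities in JAQJJNNNQ: A×1, J×3, N×3, Q×2.
Dividing 9! = 362880 by 3!·3!·2! = 72 for the repeated letters gives 5040.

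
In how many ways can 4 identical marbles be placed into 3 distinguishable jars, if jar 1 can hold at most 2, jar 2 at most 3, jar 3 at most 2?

8

Ignoring the caps, the number of non-negative solutions to x_1+…+x_3 = 4 is C(6,2) = 15.
Subtract solutions that violate a single cap (substitute x_i' = x_i − (cap_i+1)): x_1 ≥ 3 gives C(3,2) = 3; x_2 ≥ 4 gives C(2,2) = 1; x_3 ≥ 3 gives C(3,2) = 3. Together 7.
No two caps can be exceeded simultaneously, so the pair terms are all 0.
By inclusion–exclusion the count is 15 − 7 + 0 = 8.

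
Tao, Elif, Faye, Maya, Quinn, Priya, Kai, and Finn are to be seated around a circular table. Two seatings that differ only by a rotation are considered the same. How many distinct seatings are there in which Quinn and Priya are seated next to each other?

Glue Quinn and Priya into a block (2 internal orders). Seating 7 units around a circle gives (6)! arrangements.
So 2 × (6)! = 2 × 720 = 1440.

1440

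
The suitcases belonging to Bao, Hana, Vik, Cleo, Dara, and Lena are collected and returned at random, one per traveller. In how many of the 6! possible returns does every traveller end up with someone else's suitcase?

265

Count assignments avoiding every fixed point. For any j of the 6 travellers fixed to their own suitcase, the other 6−j can be arranged in (6−j)! ways.
By inclusion–exclusion this is Σ_{j=0}^{6} (−1)^j C(6,j)·(6−j)!.
Computing: 720 − 720 + 360 − 120 + 30 − 6 + 1 = 265.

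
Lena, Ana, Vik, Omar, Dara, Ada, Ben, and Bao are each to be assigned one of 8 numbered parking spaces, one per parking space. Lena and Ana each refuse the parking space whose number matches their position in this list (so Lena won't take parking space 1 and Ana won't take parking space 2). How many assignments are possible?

Let Aᵢ (for i ∈ {1, 2}) be the placements that put person i in their forbidden parking space. Any j of these fix j positions, leaving (8−j)! ways to fill the rest, and there are C(2,j) ways to pick which j.
By inclusion–exclusion, the number of valid placements is Σ_{j=0}^{2} (−1)^j C(2,j)·(8−j)!.
Computing: 40320 − 10080 + 720 = 30960.

30960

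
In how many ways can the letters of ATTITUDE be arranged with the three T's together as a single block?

Treat the 3 copies of T as a single block. The multiset to arrange is then {TTT, A, D, E, I, U}, 6 items in all.
All 6 items are distinct, so there are (6)! = 720 arrangements.

720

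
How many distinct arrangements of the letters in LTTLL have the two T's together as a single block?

Treat the 2 copies of T as a single block. The multiset to arrange is then {TT, L, L, L}, 4 items in all.
That gives (4)!/(3!) = 4 arrangements.

4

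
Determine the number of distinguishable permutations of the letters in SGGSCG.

60

SGGSCG has 6 letters with G appearing 3 times and S appearing twice.
Dividing 6! = 720 by 3!·2! = 12 for the repeated letters gives 60.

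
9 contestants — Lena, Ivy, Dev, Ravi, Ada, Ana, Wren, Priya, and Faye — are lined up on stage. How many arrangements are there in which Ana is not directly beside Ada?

Of the 9! = 362880 arrangements, those with Ana and Ada adjacent number 2 × 8! = 80640 (treat the pair as a block with 2 internal orders).
Complementary counting: 362880 − 80640 = 282240.

282240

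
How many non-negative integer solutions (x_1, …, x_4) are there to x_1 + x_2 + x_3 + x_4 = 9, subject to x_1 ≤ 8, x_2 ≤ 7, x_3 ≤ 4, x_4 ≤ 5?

160

Without the upper bounds there are C(12,3) = 220 ways to split 9 among 4 variables.
Subtract solutions that violate a single cap (substitute x_i' = x_i − (cap_i+1)): x_1 ≥ 9 gives C(3,3) = 1; x_2 ≥ 8 gives C(4,3) = 4; x_3 ≥ 5 gives C(7,3) = 35; x_4 ≥ 6 gives C(6,3) = 20. Together 60.
No two caps can be exceeded simultaneously, so the pair terms are all 0.
By inclusion–exclusion the count is 220 − 60 + 0 = 160.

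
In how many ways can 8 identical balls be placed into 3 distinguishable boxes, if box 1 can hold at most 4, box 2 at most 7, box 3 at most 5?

28

By stars and bars, unrestricted non-negative solutions to x_1+…+x_3 = 8 number C(8+2,2) = 45.
Subtract solutions that violate a single cap (substitute x_i' = x_i − (cap_i+1)): x_1 ≥ 5 gives C(5,2) = 10; x_2 ≥ 8 gives C(2,2) = 1; x_3 ≥ 6 gives C(4,2) = 6. Together 17.
No two caps can be exceeded simultaneously, so the pair terms are all 0.
By inclusion–exclusion the count is 45 − 17 + 0 = 28.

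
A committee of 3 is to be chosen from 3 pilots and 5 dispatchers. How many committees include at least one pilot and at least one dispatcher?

Total 3-person selections from all 8: C(8,3) = 56.
Selections missing a whole group: no pilots → C(5,3) = 10; no dispatchers → C(3,3) = 1.
Both groups omitted at once is impossible, so 56 − 11 = 45.

45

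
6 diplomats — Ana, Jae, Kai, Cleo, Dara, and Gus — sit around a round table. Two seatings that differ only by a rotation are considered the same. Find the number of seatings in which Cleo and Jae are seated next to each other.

48

Treat {Cleo, Jae} as one unit (2 internal orders) and seat the resulting 5 units around the table: (4)! circular arrangements.
So 2 × (4)! = 2 × 24 = 48.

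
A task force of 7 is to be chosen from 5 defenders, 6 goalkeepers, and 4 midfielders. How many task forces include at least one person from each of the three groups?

Total 7-person selections from all 15: C(15,7) = 6435.
Subtract selections that omit an entire group: no defenders → C(10,7) = 120; no goalkeepers → C(9,7) = 36; no midfielders → C(11,7) = 330.
Add back selections omitting two groups (i.e. drawn from a single group): C(5,7) + C(6,7) + C(4,7) = 0.
By inclusion–exclusion: 6435 − 486 + 0 = 5949.

5949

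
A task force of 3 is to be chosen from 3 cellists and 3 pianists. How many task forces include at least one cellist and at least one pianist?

Unrestricted: C(6,3) = 20 ways to pick any 3 of the 6.
Subtract selections that omit an entire group: no cellists → C(3,3) = 1; no pianists → C(3,3) = 1.
Both groups omitted at once is impossible, so 20 − 2 = 18.

18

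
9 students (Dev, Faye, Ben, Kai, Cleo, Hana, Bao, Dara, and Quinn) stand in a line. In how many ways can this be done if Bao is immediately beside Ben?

80640

Treat {Bao, Ben} as a single unit. There are 8 units to order, and the pair itself can be ordered 2 ways.
So the count is 2·(8)! = 80640.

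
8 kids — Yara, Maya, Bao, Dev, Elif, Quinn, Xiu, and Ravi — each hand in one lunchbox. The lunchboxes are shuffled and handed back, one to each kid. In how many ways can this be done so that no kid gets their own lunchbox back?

14833

This is the derangement count D_8: permutations of 8 items with no fixed point.
By inclusion–exclusion this is Σ_{j=0}^{8} (−1)^j C(8,j)·(8−j)!.
Computing: 40320 − 40320 + 20160 − 6720 + 1680 − 336 + 56 − 8 + 1 = 14833.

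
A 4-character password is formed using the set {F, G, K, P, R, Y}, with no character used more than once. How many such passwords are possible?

With no repetition, fill the 4 characters in order: 6 choices, then 5, down to 3.
That product is 6 × 5 × 4 × 3 = 360.

360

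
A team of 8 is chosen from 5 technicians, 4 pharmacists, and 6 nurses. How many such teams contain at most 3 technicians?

Split by how many technicians are chosen (0 through 3).
Sum: C(5,0)·C(10,8) + C(5,1)·C(10,7) + C(5,2)·C(10,6) + C(5,3)·C(10,5) = 45 + 600 + 2100 + 2520 = 5265.

5265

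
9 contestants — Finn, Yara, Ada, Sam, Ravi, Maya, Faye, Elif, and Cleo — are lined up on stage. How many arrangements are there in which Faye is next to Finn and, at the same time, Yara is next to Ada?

20160

Treat {Faye,Finn} as one block (2 orders) and {Yara,Ada} as another (2 orders).
That leaves 7 units to arrange: 2 × 2 × 7! = 4 × 5040 = 20160.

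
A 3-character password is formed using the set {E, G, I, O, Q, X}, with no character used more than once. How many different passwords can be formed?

With no repetition, fill the 3 characters in order: 6 choices, then 5, down to 4.
6 × 5 × 4 = 120.

120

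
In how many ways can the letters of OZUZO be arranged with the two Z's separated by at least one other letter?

18

There are 5!/(2!·2!) = 30 arrangements of OZUZO in total.
Arrangements with the Z's together: treat ZZ as one letter, giving (4)!/(2!) = 12.
Hence 30 − 12 = 18.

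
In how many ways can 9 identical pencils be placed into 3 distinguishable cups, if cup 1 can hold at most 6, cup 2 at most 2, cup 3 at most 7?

Ignoring the caps, the number of non-negative solutions to x_1+…+x_3 = 9 is C(11,2) = 55.
Subtract solutions that violate a single cap (substitute x_i' = x_i − (cap_i+1)): x_1 ≥ 7 gives C(4,2) = 6; x_2 ≥ 3 gives C(8,2) = 28; x_3 ≥ 8 gives C(3,2) = 3. Together 37.
No two caps can be exceeded simultaneously, so the pair terms are all 0.
By inclusion–exclusion the count is 55 − 37 + 0 = 18.

18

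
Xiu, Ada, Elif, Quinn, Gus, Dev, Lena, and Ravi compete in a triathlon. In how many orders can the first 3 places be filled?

336

This is an ordered selection of 3 from 8: P(8,3).
That gives 8 × 7 × 6 = 336.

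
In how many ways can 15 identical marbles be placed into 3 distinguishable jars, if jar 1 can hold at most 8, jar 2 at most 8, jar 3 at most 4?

20

Ignoring the caps, the number of non-negative solutions to x_1+…+x_3 = 15 is C(17,2) = 136.
Subtract solutions that violate a single cap (substitute x_i' = x_i − (cap_i+1)): x_1 ≥ 9 gives C(8,2) = 28; x_2 ≥ 9 gives C(8,2) = 28; x_3 ≥ 5 gives C(12,2) = 66. Together 122.
Add back pairs where two caps are both exceeded: 0 + 3 + 3 = 6.
By inclusion–exclusion the count is 136 − 122 + 6 = 20.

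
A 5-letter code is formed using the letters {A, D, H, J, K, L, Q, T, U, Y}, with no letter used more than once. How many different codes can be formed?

30240

This is a permutation of 5 out of 10: P(10,5) = 10!/5!.
10 × 9 × 8 × 7 × 6 = 30240.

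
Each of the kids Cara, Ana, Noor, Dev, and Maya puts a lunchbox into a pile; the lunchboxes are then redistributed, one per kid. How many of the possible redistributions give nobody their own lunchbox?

44

Let Aᵢ be the assignments in which kid i gets their own lunchbox. We want the size of the complement of A₁∪…∪A_5.
By inclusion–exclusion this is Σ_{j=0}^{5} (−1)^j C(5,j)·(5−j)!.
Computing: 120 − 120 + 60 − 20 + 5 − 1 = 44.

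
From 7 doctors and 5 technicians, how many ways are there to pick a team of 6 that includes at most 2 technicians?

462

Split by how many technicians are chosen (0 through 2).
Sum: C(5,0)·C(7,6) + C(5,1)·C(7,5) + C(5,2)·C(7,4) = 7 + 105 + 350 = 462.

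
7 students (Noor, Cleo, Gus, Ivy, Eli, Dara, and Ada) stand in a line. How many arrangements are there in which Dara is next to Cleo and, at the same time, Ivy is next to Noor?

Treat {Dara,Cleo} as one block (2 orders) and {Ivy,Noor} as another (2 orders).
That leaves 5 units to arrange: 2 × 2 × 5! = 4 × 120 = 480.

480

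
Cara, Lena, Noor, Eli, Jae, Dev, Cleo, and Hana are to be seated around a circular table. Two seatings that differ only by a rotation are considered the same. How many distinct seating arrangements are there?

5040

Around a circle, 8 distinct people have 8!/8 = (7)! = 5040 rotationally distinct seatings.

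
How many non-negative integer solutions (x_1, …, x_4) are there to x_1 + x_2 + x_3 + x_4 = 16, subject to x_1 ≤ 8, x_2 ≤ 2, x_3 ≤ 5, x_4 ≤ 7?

63

Ignoring the caps, the number of non-negative solutions to x_1+…+x_4 = 16 is C(19,3) = 969.
Subtract solutions that violate a single cap (substitute x_i' = x_i − (cap_i+1)): x_1 ≥ 9 gives C(10,3) = 120; x_2 ≥ 3 gives C(16,3) = 560; x_3 ≥ 6 gives C(13,3) = 286; x_4 ≥ 8 gives C(11,3) = 165. Together 1131.
Add back pairs where two caps are both exceeded: 35 + 4 + 0 + 120 + 56 + 10 = 225.
By inclusion–exclusion the count is 969 − 1131 + 225 = 63.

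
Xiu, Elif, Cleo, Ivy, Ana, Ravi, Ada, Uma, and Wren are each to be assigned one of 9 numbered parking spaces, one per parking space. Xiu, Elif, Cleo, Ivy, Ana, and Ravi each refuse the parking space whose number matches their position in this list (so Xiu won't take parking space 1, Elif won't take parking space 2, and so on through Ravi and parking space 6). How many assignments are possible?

183822

Let Aᵢ (for 1 ≤ i ≤ 6) be the placements that put person i in their forbidden parking space. Any j of these fix j positions, leaving (9−j)! ways to fill the rest, and there are C(6,j) ways to pick which j.
By inclusion–exclusion, the number of valid placements is Σ_{j=0}^{6} (−1)^j C(6,j)·(9−j)!.
Computing: 362880 − 241920 + 75600 − 14400 + 1800 − 144 + 6 = 183822.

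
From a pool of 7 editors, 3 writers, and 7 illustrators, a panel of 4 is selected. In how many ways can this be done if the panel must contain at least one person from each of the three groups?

1029

Total 4-person selections from all 17: C(17,4) = 2380.
Subtract selections that omit an entire group: no editors → C(10,4) = 210; no writers → C(14,4) = 1001; no illustrators → C(10,4) = 210.
Add back selections omitting two groups (i.e. drawn from a single group): C(7,4) + C(3,4) + C(7,4) = 70.
By inclusion–exclusion: 2380 − 1421 + 70 = 1029.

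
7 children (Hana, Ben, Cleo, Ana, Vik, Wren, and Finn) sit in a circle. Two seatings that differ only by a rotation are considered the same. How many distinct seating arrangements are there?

Seat Hana anywhere (absorbing the rotational symmetry), then permute the other 6: (6)! = 720.

720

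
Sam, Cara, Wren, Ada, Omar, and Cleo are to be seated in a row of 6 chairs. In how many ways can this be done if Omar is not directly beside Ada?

Of the 6! = 720 arrangements, those with Omar and Ada adjacent number 2 × 5! = 240 (treat the pair as a block with 2 internal orders).
Complementary counting: 720 − 240 = 480.

480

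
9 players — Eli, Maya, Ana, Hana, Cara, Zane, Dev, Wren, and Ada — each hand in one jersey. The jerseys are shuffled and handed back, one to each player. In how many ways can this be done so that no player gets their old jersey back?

133496

This is the derangement count D_9: permutations of 9 items with no fixed point.
By inclusion–exclusion this is Σ_{j=0}^{9} (−1)^j C(9,j)·(9−j)!.
Computing: 362880 − 362880 + 181440 − 60480 + 15120 − 3024 + 504 − 72 + 9 − 1 = 133496.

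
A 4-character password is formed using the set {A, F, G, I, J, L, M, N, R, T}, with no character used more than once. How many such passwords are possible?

This is a permutation of 4 out of 10: P(10,4) = 10!/6!.
That product is 10 × 9 × 8 × 7 = 5040.

5040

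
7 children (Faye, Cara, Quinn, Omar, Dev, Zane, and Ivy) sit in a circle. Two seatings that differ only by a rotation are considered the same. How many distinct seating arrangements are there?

Fix one person's seat to break rotational symmetry; the remaining 6 people can be arranged in (6)! = 720 ways.

720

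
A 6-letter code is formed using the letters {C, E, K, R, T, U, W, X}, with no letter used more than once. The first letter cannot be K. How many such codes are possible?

The first letter has 8−1 = 7 choices (anything except K).
The remaining 5 letters are filled from the other 7 symbols without repetition: 7 × 6 × 5 × 4 × 3 = 2520.
Total: 7 × 2520 = 17640.

17640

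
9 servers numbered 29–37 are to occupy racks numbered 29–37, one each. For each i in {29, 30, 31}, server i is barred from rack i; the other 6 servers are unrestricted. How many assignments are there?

256320

Let Aᵢ (for i ∈ {29, 30, 31}) be the placements that put server i in its forbidden rack. Any j of these fix j positions, leaving (9−j)! ways to fill the rest, and there are C(3,j) ways to pick which j.
By inclusion–exclusion, the number of valid placements is Σ_{j=0}^{3} (−1)^j C(3,j)·(9−j)!.
Computing: 362880 − 120960 + 15120 − 720 = 256320.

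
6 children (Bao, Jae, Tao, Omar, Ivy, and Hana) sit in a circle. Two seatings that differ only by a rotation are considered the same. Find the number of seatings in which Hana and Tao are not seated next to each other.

Without the restriction there are (5)! = 120 seatings.
Those with Hana next to Tao: fuse the pair into one unit and seat 5 units around a circle — 2·(4)! = 48.
Subtracting, 120 − 48 = 72.

72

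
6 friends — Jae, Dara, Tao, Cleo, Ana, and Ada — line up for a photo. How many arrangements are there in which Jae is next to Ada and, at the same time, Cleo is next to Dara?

Treat {Jae,Ada} as one block (2 orders) and {Cleo,Dara} as another (2 orders).
That leaves 4 units to arrange: 2 × 2 × 4! = 4 × 24 = 96.

96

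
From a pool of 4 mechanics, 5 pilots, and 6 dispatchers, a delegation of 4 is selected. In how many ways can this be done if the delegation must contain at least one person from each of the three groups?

With no constraint there are C(15,4) = 1365 possible selections.
Subtract selections that omit an entire group: no mechanics → C(11,4) = 330; no pilots → C(10,4) = 210; no dispatchers → C(9,4) = 126.
Add back selections omitting two groups (i.e. drawn from a single group): C(4,4) + C(5,4) + C(6,4) = 21.
By inclusion–exclusion: 1365 − 666 + 21 = 720.

720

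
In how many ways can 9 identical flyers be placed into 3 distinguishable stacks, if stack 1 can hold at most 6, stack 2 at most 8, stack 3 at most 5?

38

Ignoring the caps, the number of non-negative solutions to x_1+…+x_3 = 9 is C(11,2) = 55.
Subtract solutions that violate a single cap (substitute x_i' = x_i − (cap_i+1)): x_1 ≥ 7 gives C(4,2) = 6; x_2 ≥ 9 gives C(2,2) = 1; x_3 ≥ 6 gives C(5,2) = 10. Together 17.
No two caps can be exceeded simultaneously, so the pair terms are all 0.
By inclusion–exclusion the count is 55 − 17 + 0 = 38.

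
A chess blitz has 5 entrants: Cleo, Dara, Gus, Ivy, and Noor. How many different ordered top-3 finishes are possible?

This is an ordered selection of 3 from 5: P(5,3).
That gives 5 × 4 × 3 = 60.

60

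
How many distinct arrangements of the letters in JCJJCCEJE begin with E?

280

Fix E in the first position and arrange the remaining 8 letters.
Those 8 letters have C appearing 3 times and J appearing 4 times, giving (8)!/(4!·3!) = 280.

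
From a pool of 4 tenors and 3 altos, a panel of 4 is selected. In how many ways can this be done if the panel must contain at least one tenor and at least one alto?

Unrestricted: C(7,4) = 35 ways to pick any 4 of the 7.
Subtract selections that omit an entire group: no tenors → C(3,4) = 0; no altos → C(4,4) = 1.
Both groups omitted at once is impossible, so 35 − 1 = 34.

34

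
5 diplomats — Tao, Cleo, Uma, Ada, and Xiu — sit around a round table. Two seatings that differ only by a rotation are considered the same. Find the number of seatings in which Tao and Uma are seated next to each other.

Treat {Tao, Uma} as one unit (2 internal orders) and seat the resulting 4 units around the table: (3)! circular arrangements.
So 2 × (3)! = 2 × 6 = 12.

12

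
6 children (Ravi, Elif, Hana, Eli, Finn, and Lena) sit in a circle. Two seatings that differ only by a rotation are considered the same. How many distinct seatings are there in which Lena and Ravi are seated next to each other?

Treat {Lena, Ravi} as one unit (2 internal orders) and seat the resulting 5 units around the table: (4)! circular arrangements.
So 2 × (4)! = 2 × 24 = 48.

48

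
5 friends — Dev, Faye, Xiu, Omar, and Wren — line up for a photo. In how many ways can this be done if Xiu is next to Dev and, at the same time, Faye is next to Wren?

Treat {Xiu,Dev} as one block (2 orders) and {Faye,Wren} as another (2 orders).
That leaves 3 units to arrange: 2 × 2 × 3! = 4 × 6 = 24.

24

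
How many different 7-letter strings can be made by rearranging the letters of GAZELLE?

Letter multiplicities in GAZELLE: A×1, E×2, G×1, L×2, Z×1.
The number of distinct arrangements is 7!/(2!·2!) = 5040/4 = 1260.

1260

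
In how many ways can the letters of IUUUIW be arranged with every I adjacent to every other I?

20

Treat the 2 copies of I as a single block. The multiset to arrange is then {II, U, U, U, W}, 5 items in all.
That gives (5)!/(3!) = 20 arrangements.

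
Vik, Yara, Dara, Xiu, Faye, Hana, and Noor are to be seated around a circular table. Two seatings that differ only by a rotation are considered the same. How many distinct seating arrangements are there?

Around a circle, 7 distinct people have 7!/7 = (6)! = 720 rotationally distinct seatings.

720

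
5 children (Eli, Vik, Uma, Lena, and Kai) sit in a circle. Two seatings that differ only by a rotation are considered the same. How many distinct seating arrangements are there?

Seat Eli anywhere (absorbing the rotational symmetry), then permute the other 4: (4)! = 24.

24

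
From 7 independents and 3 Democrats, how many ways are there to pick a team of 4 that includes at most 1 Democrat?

Split by how many Democrats are chosen (0 through 1).
Sum: C(3,0)·C(7,4) + C(3,1)·C(7,3) = 35 + 105 = 140.

140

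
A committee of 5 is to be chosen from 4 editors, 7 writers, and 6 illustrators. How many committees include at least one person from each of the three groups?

With no constraint there are C(17,5) = 6188 possible selections.
Selections missing a whole group: no editors → C(13,5) = 1287; no writers → C(10,5) = 252; no illustrators → C(11,5) = 462.
Add back selections omitting two groups (i.e. drawn from a single group): C(4,5) + C(7,5) + C(6,5) = 27.
By inclusion–exclusion: 6188 − 2001 + 27 = 4214.

4214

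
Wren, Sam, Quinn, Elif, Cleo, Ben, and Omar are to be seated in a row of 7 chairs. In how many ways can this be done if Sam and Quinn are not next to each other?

3600

There are 7! = 5040 arrangements in all. If Sam and Quinn are adjacent, merging them into one block gives 2·(6)! = 1440 arrangements.
Complementary counting: 5040 − 1440 = 3600.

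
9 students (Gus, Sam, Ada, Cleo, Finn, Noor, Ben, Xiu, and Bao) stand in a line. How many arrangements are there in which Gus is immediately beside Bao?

Treat {Gus, Bao} as a single unit. There are 8 units to order, and the pair itself can be ordered 2 ways.
That gives 2 × 8! = 2 × 40320 = 80640.

80640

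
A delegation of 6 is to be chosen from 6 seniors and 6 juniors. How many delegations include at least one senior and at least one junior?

922

With no constraint there are C(12,6) = 924 possible selections.
Selections missing a whole group: no seniors → C(6,6) = 1; no juniors → C(6,6) = 1.
Both groups omitted at once is impossible, so 924 − 2 = 922.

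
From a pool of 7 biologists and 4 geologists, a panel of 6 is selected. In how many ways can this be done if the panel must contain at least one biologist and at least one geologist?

Total 6-person selections from all 11: C(11,6) = 462.
Subtract selections that omit an entire group: no biologists → C(4,6) = 0; no geologists → C(7,6) = 7.
Both groups omitted at once is impossible, so 462 − 7 = 455.

455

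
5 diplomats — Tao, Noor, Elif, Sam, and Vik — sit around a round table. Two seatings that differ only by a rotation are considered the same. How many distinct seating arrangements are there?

24

Seat Tao anywhere (absorbing the rotational symmetry), then permute the other 4: (4)! = 24.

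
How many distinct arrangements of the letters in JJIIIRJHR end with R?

Fix R in the last position and arrange the remaining 8 letters.
Those 8 letters have I appearing 3 times and J appearing 3 times, giving (8)!/(3!·3!) = 1120.

1120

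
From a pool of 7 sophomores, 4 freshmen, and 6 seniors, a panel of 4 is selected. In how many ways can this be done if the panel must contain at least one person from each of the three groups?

1176

Unrestricted: C(17,4) = 2380 ways to pick any 4 of the 17.
Selections missing a whole group: no sophomores → C(10,4) = 210; no freshmen → C(13,4) = 715; no seniors → C(11,4) = 330.
Add back selections omitting two groups (i.e. drawn from a single group): C(7,4) + C(4,4) + C(6,4) = 51.
By inclusion–exclusion: 2380 − 1255 + 51 = 1176.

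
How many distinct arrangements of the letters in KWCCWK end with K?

30

With the last slot taken by K, it remains to arrange the other 5 letters (WCCWK).
Those 5 letters have C appearing twice and W appearing twice, giving (5)!/(2!·2!) = 30.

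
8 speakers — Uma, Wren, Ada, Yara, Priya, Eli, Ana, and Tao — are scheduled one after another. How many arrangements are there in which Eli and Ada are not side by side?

30240

There are 8! = 40320 arrangements in all. If Eli and Ada are adjacent, merging them into one block gives 2·(7)! = 10080 arrangements.
So 40320 − 10080 = 30240 arrangements keep them apart.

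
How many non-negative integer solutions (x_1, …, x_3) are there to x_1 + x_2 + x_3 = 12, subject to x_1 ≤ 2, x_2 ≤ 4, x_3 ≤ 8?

Ignoring the caps, the number of non-negative solutions to x_1+…+x_3 = 12 is C(14,2) = 91.
Subtract solutions that violate a single cap (substitute x_i' = x_i − (cap_i+1)): x_1 ≥ 3 gives C(11,2) = 55; x_2 ≥ 5 gives C(9,2) = 36; x_3 ≥ 9 gives C(5,2) = 10. Together 101.
Add back pairs where two caps are both exceeded: 15 + 1 + 0 = 16.
By inclusion–exclusion the count is 91 − 101 + 16 = 6.

6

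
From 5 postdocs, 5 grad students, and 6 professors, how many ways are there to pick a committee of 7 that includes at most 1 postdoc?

2640

Split by how many postdocs are chosen (0 through 1).
Sum: C(5,0)·C(11,7) + C(5,1)·C(11,6) = 330 + 2310 = 2640.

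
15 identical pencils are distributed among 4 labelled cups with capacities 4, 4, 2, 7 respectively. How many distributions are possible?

Ignoring the caps, the number of non-negative solutions to x_1+…+x_4 = 15 is C(18,3) = 816.
Subtract solutions that violate a single cap (substitute x_i' = x_i − (cap_i+1)): x_1 ≥ 5 gives C(13,3) = 286; x_2 ≥ 5 gives C(13,3) = 286; x_3 ≥ 3 gives C(15,3) = 455; x_4 ≥ 8 gives C(10,3) = 120. Together 1147.
Add back pairs where two caps are both exceeded: 56 + 120 + 10 + 120 + 10 + 35 = 351.
Subtract triples: 10 + 0 + 0 + 0 = 10.
By inclusion–exclusion the count is 816 − 1147 + 351 − 10 = 10.

10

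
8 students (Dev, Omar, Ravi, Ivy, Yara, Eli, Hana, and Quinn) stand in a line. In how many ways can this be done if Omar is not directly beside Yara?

There are 8! = 40320 arrangements in all. If Omar and Yara are adjacent, merging them into one block gives 2·(7)! = 10080 arrangements.
Complementary counting: 40320 − 10080 = 30240.

30240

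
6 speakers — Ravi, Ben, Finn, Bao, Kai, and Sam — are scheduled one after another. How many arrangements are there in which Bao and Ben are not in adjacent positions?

Of the 6! = 720 arrangements, those with Bao and Ben adjacent number 2 × 5! = 240 (treat the pair as a block with 2 internal orders).
Complementary counting: 720 − 240 = 480.

480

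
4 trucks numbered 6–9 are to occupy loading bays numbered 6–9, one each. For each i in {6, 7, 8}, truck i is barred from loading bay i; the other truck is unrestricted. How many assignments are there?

Let Aᵢ (for i ∈ {6, 7, 8}) be the placements that put truck i in its forbidden loading bay. Any j of these fix j positions, leaving (4−j)! ways to fill the rest, and there are C(3,j) ways to pick which j.
By inclusion–exclusion, the number of valid placements is Σ_{j=0}^{3} (−1)^j C(3,j)·(4−j)!.
Computing: 24 − 18 + 6 − 1 = 11.

11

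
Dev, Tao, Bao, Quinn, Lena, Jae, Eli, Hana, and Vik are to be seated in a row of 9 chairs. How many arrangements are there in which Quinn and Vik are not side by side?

282240

There are 9! = 362880 arrangements in all. If Quinn and Vik are adjacent, merging them into one block gives 2·(8)! = 80640 arrangements.
So 362880 − 80640 = 282240 arrangements keep them apart.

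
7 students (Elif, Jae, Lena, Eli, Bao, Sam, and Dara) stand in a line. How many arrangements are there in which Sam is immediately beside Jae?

1440

Place the 5 others and the Sam-Jae pair as 6 objects in a line; the pair has 2 internal arrangements.
So the count is 2·(6)! = 1440.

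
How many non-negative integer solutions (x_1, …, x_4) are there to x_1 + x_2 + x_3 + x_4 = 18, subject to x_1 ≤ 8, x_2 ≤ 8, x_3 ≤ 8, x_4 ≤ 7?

399

Without the upper bounds there are C(21,3) = 1330 ways to split 18 among 4 variables.
Subtract solutions that violate a single cap (substitute x_i' = x_i − (cap_i+1)): x_1 ≥ 9 gives C(12,3) = 220; x_2 ≥ 9 gives C(12,3) = 220; x_3 ≥ 9 gives C(12,3) = 220; x_4 ≥ 8 gives C(13,3) = 286. Together 946.
Add back pairs where two caps are both exceeded: 1 + 1 + 4 + 1 + 4 + 4 = 15.
By inclusion–exclusion the count is 1330 − 946 + 15 = 399.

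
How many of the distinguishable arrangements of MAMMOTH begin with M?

360

Fix M in the first position and arrange the remaining 6 letters.
Those 6 letters have M appearing twice, giving (6)!/(2!) = 360.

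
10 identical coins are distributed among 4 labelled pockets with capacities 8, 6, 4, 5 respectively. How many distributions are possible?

Ignoring the caps, the number of non-negative solutions to x_1+…+x_4 = 10 is C(13,3) = 286.
Subtract solutions that violate a single cap (substitute x_i' = x_i − (cap_i+1)): x_1 ≥ 9 gives C(4,3) = 4; x_2 ≥ 7 gives C(6,3) = 20; x_3 ≥ 5 gives C(8,3) = 56; x_4 ≥ 6 gives C(7,3) = 35. Together 115.
No two caps can be exceeded simultaneously, so the pair terms are all 0.
By inclusion–exclusion the count is 286 − 115 + 0 = 171.

171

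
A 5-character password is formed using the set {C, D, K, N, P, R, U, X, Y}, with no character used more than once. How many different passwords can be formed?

15120

This is a permutation of 5 out of 9: P(9,5) = 9!/4!.
9 × 8 × 7 × 6 × 5 = 15120.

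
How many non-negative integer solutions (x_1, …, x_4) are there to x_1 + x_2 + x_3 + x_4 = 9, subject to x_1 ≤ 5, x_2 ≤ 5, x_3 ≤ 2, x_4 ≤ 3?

52

Without the upper bounds there are C(12,3) = 220 ways to split 9 among 4 variables.
Subtract solutions that violate a single cap (substitute x_i' = x_i − (cap_i+1)): x_1 ≥ 6 gives C(6,3) = 20; x_2 ≥ 6 gives C(6,3) = 20; x_3 ≥ 3 gives C(9,3) = 84; x_4 ≥ 4 gives C(8,3) = 56. Together 180.
Add back pairs where two caps are both exceeded: 0 + 1 + 0 + 1 + 0 + 10 = 12.
By inclusion–exclusion the count is 220 − 180 + 12 = 52.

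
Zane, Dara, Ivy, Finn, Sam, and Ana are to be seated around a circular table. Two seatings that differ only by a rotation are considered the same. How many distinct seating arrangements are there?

120

Fix one person's seat to break rotational symmetry; the remaining 5 people can be arranged in (5)! = 120 ways.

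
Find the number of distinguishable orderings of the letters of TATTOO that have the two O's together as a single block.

Treat the 2 copies of O as a single block. The multiset to arrange is then {OO, A, T, T, T}, 5 items in all.
That gives (5)!/(3!) = 20 arrangements.

20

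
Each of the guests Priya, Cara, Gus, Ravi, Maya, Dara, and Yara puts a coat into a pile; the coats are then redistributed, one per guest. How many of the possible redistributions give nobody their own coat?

This is the derangement count D_7: permutations of 7 items with no fixed point.
By inclusion–exclusion this is Σ_{j=0}^{7} (−1)^j C(7,j)·(7−j)!.
Computing: 5040 − 5040 + 2520 − 840 + 210 − 42 + 7 − 1 = 1854.

1854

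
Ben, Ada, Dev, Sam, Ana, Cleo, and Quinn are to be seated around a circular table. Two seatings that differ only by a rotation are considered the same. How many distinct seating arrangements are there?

720

Fix one person's seat to break rotational symmetry; the remaining 6 people can be arranged in (6)! = 720 ways.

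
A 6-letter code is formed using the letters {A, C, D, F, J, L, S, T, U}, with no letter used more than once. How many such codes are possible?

60480

This is a permutation of 6 out of 9: P(9,6) = 9!/3!.
That product is 9 × 8 × 7 × 6 × 5 × 4 = 60480.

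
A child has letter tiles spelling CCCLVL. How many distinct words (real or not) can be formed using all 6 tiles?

60

The 6 letters of CCCLVL have repeats: C appearing 3 times and L appearing twice.
The number of distinct arrangements is 6!/(3!·2!) = 720/12 = 60.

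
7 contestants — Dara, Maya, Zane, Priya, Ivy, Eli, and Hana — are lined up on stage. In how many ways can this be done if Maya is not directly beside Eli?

3600

There are 7! = 5040 arrangements in all. If Maya and Eli are adjacent, merging them into one block gives 2·(6)! = 1440 arrangements.
So 5040 − 1440 = 3600 arrangements keep them apart.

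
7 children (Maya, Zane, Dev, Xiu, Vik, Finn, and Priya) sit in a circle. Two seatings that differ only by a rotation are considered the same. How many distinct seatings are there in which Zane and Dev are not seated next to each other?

480

All circular seatings of 7 people number (6)! = 720.
Those with Zane next to Dev: fuse the pair into one unit and seat 6 units around a circle — 2·(5)! = 240.
Subtracting, 720 − 240 = 480.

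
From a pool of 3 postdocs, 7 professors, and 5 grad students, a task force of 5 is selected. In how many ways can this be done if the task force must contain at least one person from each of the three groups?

1925

Total 5-person selections from all 15: C(15,5) = 3003.
Subtract selections that omit an entire group: no postdocs → C(12,5) = 792; no professors → C(8,5) = 56; no grad students → C(10,5) = 252.
Add back selections omitting two groups (i.e. drawn from a single group): C(3,5) + C(7,5) + C(5,5) = 22.
By inclusion–exclusion: 3003 − 1100 + 22 = 1925.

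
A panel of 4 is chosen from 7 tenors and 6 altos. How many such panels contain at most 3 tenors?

Split by how many tenors are chosen (0 through 3).
Sum: C(7,0)·C(6,4) + C(7,1)·C(6,3) + C(7,2)·C(6,2) + C(7,3)·C(6,1) = 15 + 140 + 315 + 210 = 680.

680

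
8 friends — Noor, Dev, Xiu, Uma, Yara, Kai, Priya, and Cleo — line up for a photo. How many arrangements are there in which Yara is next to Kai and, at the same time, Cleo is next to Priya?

Treat {Yara,Kai} as one block (2 orders) and {Cleo,Priya} as another (2 orders).
That leaves 6 units to arrange: 2 × 2 × 6! = 4 × 720 = 2880.

2880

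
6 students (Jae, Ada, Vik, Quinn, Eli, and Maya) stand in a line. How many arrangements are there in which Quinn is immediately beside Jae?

Glue Quinn and Jae into one block (2 internal orders), leaving 5 units to arrange in a row.
So the count is 2·(5)! = 240.

240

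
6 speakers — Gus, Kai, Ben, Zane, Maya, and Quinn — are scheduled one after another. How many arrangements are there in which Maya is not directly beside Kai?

There are 6! = 720 arrangements in all. If Maya and Kai are adjacent, merging them into one block gives 2·(5)! = 240 arrangements.
Complementary counting: 720 − 240 = 480.

480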